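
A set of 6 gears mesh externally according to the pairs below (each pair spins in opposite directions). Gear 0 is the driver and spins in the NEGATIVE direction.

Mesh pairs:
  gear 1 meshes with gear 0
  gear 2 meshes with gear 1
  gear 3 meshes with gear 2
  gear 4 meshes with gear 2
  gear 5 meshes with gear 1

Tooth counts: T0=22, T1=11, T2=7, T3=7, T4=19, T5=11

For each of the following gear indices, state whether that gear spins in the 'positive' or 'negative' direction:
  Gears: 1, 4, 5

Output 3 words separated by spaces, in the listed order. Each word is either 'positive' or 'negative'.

Gear 0 (driver): negative (depth 0)
  gear 1: meshes with gear 0 -> depth 1 -> positive (opposite of gear 0)
  gear 2: meshes with gear 1 -> depth 2 -> negative (opposite of gear 1)
  gear 3: meshes with gear 2 -> depth 3 -> positive (opposite of gear 2)
  gear 4: meshes with gear 2 -> depth 3 -> positive (opposite of gear 2)
  gear 5: meshes with gear 1 -> depth 2 -> negative (opposite of gear 1)
Queried indices 1, 4, 5 -> positive, positive, negative

Answer: positive positive negative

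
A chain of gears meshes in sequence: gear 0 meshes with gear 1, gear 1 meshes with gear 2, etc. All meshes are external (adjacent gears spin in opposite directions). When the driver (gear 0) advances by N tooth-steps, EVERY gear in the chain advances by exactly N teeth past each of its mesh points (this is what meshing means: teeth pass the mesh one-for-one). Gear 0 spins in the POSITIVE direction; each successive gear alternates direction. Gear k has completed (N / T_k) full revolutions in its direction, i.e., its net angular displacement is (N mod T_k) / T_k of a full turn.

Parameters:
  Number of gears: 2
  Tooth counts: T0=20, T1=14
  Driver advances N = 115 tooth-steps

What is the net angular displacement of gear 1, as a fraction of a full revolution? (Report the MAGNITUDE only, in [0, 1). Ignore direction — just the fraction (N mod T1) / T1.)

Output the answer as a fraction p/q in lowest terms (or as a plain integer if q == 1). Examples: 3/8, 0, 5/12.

Chain of 2 gears, tooth counts: [20, 14]
  gear 0: T0=20, direction=positive, advance = 115 mod 20 = 15 teeth = 15/20 turn
  gear 1: T1=14, direction=negative, advance = 115 mod 14 = 3 teeth = 3/14 turn
Gear 1: 115 mod 14 = 3
Fraction = 3 / 14 = 3/14 (gcd(3,14)=1) = 3/14

Answer: 3/14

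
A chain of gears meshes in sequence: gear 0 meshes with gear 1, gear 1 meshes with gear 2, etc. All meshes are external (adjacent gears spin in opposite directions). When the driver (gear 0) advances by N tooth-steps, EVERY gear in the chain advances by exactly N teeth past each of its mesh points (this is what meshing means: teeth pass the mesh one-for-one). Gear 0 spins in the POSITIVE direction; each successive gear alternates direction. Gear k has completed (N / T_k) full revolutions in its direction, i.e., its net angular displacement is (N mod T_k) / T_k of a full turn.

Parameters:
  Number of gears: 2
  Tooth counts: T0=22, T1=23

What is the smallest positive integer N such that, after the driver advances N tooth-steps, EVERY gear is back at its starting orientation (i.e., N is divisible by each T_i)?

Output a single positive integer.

Answer: 506

Derivation:
Gear k returns to start when N is a multiple of T_k.
All gears at start simultaneously when N is a common multiple of [22, 23]; the smallest such N is lcm(22, 23).
Start: lcm = T0 = 22
Fold in T1=23: gcd(22, 23) = 1; lcm(22, 23) = 22 * 23 / 1 = 506 / 1 = 506
Full cycle length = 506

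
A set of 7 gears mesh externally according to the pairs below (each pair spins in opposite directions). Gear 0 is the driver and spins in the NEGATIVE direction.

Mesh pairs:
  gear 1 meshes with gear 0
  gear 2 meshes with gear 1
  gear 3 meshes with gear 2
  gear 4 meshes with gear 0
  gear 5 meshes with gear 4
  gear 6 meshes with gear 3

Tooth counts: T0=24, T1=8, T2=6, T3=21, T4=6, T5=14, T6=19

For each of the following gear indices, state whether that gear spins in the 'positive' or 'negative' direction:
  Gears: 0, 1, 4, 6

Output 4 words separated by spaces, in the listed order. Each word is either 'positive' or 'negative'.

Answer: negative positive positive negative

Derivation:
Gear 0 (driver): negative (depth 0)
  gear 1: meshes with gear 0 -> depth 1 -> positive (opposite of gear 0)
  gear 2: meshes with gear 1 -> depth 2 -> negative (opposite of gear 1)
  gear 3: meshes with gear 2 -> depth 3 -> positive (opposite of gear 2)
  gear 4: meshes with gear 0 -> depth 1 -> positive (opposite of gear 0)
  gear 5: meshes with gear 4 -> depth 2 -> negative (opposite of gear 4)
  gear 6: meshes with gear 3 -> depth 4 -> negative (opposite of gear 3)
Queried indices 0, 1, 4, 6 -> negative, positive, positive, negative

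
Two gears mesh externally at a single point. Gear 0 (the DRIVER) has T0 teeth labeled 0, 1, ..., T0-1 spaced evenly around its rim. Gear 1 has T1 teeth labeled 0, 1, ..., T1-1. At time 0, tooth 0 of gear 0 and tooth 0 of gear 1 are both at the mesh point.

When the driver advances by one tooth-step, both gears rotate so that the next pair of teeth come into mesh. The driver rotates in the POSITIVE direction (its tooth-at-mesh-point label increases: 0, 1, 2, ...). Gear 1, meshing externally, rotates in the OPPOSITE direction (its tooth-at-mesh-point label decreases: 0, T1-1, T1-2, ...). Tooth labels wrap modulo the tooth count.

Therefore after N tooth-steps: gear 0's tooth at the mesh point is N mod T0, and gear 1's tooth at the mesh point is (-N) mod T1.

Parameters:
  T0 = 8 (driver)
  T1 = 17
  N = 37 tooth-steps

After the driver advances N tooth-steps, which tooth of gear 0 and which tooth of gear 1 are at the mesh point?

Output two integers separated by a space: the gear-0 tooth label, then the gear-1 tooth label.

Gear 0 (driver, T0=8): tooth at mesh = N mod T0
  37 = 4 * 8 + 5, so 37 mod 8 = 5
  gear 0 tooth = 5
Gear 1 (driven, T1=17): tooth at mesh = (-N) mod T1
  37 = 2 * 17 + 3, so 37 mod 17 = 3
  (-37) mod 17 = (-3) mod 17 = 17 - 3 = 14
Mesh after 37 steps: gear-0 tooth 5 meets gear-1 tooth 14

Answer: 5 14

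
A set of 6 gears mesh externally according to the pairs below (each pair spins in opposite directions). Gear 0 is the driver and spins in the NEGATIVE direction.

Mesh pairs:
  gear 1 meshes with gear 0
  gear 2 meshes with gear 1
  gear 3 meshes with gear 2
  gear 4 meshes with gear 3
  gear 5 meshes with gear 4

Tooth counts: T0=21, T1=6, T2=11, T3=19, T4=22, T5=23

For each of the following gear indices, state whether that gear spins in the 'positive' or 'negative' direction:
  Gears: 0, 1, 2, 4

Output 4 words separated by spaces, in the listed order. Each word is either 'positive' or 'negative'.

Gear 0 (driver): negative (depth 0)
  gear 1: meshes with gear 0 -> depth 1 -> positive (opposite of gear 0)
  gear 2: meshes with gear 1 -> depth 2 -> negative (opposite of gear 1)
  gear 3: meshes with gear 2 -> depth 3 -> positive (opposite of gear 2)
  gear 4: meshes with gear 3 -> depth 4 -> negative (opposite of gear 3)
  gear 5: meshes with gear 4 -> depth 5 -> positive (opposite of gear 4)
Queried indices 0, 1, 2, 4 -> negative, positive, negative, negative

Answer: negative positive negative negative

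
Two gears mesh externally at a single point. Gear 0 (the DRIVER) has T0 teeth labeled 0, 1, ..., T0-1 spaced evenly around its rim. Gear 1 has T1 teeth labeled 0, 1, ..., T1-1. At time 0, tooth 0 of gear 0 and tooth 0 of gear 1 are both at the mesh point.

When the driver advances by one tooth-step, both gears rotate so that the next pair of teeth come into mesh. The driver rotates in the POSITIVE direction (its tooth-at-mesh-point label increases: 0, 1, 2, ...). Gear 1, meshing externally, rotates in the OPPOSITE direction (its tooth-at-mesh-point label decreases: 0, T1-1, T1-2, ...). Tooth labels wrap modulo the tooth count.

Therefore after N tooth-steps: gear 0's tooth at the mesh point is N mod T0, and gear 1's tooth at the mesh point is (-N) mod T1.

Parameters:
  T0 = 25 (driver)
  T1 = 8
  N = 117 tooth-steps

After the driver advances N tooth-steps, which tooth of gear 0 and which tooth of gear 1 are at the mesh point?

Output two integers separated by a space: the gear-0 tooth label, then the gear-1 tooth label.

Gear 0 (driver, T0=25): tooth at mesh = N mod T0
  117 = 4 * 25 + 17, so 117 mod 25 = 17
  gear 0 tooth = 17
Gear 1 (driven, T1=8): tooth at mesh = (-N) mod T1
  117 = 14 * 8 + 5, so 117 mod 8 = 5
  (-117) mod 8 = (-5) mod 8 = 8 - 5 = 3
Mesh after 117 steps: gear-0 tooth 17 meets gear-1 tooth 3

Answer: 17 3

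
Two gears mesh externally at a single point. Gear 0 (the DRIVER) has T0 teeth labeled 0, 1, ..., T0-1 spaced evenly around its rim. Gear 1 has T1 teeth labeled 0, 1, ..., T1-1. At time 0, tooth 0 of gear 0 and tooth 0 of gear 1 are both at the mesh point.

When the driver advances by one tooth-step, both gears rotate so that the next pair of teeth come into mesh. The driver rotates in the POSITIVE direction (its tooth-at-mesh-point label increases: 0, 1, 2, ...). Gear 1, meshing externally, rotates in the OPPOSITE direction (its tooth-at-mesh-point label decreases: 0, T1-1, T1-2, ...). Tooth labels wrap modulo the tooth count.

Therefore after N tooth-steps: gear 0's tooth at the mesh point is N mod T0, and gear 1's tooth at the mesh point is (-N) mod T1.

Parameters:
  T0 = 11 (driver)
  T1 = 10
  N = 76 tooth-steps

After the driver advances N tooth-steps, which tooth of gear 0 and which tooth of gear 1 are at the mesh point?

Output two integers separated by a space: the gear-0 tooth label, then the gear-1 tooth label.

Answer: 10 4

Derivation:
Gear 0 (driver, T0=11): tooth at mesh = N mod T0
  76 = 6 * 11 + 10, so 76 mod 11 = 10
  gear 0 tooth = 10
Gear 1 (driven, T1=10): tooth at mesh = (-N) mod T1
  76 = 7 * 10 + 6, so 76 mod 10 = 6
  (-76) mod 10 = (-6) mod 10 = 10 - 6 = 4
Mesh after 76 steps: gear-0 tooth 10 meets gear-1 tooth 4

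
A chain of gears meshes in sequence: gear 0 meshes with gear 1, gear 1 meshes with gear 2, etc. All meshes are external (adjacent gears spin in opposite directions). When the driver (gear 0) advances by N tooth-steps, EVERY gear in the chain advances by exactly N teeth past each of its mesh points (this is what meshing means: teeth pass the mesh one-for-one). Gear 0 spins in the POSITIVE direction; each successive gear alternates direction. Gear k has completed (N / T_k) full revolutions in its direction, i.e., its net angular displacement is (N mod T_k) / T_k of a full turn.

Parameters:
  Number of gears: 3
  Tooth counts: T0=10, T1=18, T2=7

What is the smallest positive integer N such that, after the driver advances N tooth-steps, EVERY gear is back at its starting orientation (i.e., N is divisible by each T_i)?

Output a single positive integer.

Answer: 630

Derivation:
Gear k returns to start when N is a multiple of T_k.
All gears at start simultaneously when N is a common multiple of [10, 18, 7]; the smallest such N is lcm(10, 18, 7).
Start: lcm = T0 = 10
Fold in T1=18: gcd(10, 18) = 2; lcm(10, 18) = 10 * 18 / 2 = 180 / 2 = 90
Fold in T2=7: gcd(90, 7) = 1; lcm(90, 7) = 90 * 7 / 1 = 630 / 1 = 630
Full cycle length = 630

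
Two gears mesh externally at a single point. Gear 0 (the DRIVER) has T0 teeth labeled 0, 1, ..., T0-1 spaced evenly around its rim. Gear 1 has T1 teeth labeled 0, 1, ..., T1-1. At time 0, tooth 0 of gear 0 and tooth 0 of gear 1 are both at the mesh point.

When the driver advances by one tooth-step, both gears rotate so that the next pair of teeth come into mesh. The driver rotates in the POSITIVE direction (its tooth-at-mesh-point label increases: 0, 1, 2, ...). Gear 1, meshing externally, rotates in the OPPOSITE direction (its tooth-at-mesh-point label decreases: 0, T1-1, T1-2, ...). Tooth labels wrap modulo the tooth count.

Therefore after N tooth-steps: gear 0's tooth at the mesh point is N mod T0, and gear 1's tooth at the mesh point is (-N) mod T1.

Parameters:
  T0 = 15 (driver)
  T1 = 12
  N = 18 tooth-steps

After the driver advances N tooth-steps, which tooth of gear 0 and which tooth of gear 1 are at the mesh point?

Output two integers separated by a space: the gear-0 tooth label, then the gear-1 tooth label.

Answer: 3 6

Derivation:
Gear 0 (driver, T0=15): tooth at mesh = N mod T0
  18 = 1 * 15 + 3, so 18 mod 15 = 3
  gear 0 tooth = 3
Gear 1 (driven, T1=12): tooth at mesh = (-N) mod T1
  18 = 1 * 12 + 6, so 18 mod 12 = 6
  (-18) mod 12 = (-6) mod 12 = 12 - 6 = 6
Mesh after 18 steps: gear-0 tooth 3 meets gear-1 tooth 6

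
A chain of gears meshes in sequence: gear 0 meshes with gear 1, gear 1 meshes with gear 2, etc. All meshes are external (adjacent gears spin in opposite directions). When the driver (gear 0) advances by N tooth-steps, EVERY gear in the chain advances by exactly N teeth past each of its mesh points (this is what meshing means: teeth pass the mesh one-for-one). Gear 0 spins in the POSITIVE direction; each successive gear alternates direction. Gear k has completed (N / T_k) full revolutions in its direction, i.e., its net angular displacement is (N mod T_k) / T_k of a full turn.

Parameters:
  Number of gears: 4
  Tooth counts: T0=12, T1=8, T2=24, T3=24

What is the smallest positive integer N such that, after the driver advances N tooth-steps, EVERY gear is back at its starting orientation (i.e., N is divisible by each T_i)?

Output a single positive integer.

Answer: 24

Derivation:
Gear k returns to start when N is a multiple of T_k.
All gears at start simultaneously when N is a common multiple of [12, 8, 24, 24]; the smallest such N is lcm(12, 8, 24, 24).
Start: lcm = T0 = 12
Fold in T1=8: gcd(12, 8) = 4; lcm(12, 8) = 12 * 8 / 4 = 96 / 4 = 24
Fold in T2=24: gcd(24, 24) = 24; lcm(24, 24) = 24 * 24 / 24 = 576 / 24 = 24
Fold in T3=24: gcd(24, 24) = 24; lcm(24, 24) = 24 * 24 / 24 = 576 / 24 = 24
Full cycle length = 24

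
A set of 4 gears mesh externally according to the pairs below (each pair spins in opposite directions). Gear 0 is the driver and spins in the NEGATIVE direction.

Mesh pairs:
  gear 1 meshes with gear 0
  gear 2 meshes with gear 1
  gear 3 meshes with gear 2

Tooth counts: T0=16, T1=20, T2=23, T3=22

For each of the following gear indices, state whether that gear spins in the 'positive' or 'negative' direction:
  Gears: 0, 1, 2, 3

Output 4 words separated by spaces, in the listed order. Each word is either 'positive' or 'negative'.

Answer: negative positive negative positive

Derivation:
Gear 0 (driver): negative (depth 0)
  gear 1: meshes with gear 0 -> depth 1 -> positive (opposite of gear 0)
  gear 2: meshes with gear 1 -> depth 2 -> negative (opposite of gear 1)
  gear 3: meshes with gear 2 -> depth 3 -> positive (opposite of gear 2)
Queried indices 0, 1, 2, 3 -> negative, positive, negative, positive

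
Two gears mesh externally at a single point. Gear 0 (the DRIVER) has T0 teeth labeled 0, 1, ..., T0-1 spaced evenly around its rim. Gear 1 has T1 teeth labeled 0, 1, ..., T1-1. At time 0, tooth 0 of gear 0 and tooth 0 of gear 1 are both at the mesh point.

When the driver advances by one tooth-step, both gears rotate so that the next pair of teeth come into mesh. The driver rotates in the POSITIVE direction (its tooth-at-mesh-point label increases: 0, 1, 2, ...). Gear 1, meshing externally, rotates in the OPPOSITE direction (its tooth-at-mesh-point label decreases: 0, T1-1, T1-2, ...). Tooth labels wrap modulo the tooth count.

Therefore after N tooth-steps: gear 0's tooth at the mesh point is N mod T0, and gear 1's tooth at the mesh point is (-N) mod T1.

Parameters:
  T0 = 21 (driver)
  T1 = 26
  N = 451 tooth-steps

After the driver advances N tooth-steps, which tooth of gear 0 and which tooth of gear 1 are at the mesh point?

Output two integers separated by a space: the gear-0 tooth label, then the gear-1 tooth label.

Answer: 10 17

Derivation:
Gear 0 (driver, T0=21): tooth at mesh = N mod T0
  451 = 21 * 21 + 10, so 451 mod 21 = 10
  gear 0 tooth = 10
Gear 1 (driven, T1=26): tooth at mesh = (-N) mod T1
  451 = 17 * 26 + 9, so 451 mod 26 = 9
  (-451) mod 26 = (-9) mod 26 = 26 - 9 = 17
Mesh after 451 steps: gear-0 tooth 10 meets gear-1 tooth 17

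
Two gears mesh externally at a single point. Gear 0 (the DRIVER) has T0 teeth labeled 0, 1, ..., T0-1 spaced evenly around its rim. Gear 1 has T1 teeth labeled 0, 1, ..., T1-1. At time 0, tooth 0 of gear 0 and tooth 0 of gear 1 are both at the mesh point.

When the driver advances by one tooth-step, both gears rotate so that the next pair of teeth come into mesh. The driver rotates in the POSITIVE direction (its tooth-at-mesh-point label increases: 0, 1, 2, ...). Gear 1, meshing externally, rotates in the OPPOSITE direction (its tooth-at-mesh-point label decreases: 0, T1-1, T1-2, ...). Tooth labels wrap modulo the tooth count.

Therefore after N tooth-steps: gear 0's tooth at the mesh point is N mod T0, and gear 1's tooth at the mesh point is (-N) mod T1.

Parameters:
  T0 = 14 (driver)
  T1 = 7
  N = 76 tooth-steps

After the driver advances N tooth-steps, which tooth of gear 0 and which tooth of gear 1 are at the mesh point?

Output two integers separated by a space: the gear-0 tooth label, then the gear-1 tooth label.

Answer: 6 1

Derivation:
Gear 0 (driver, T0=14): tooth at mesh = N mod T0
  76 = 5 * 14 + 6, so 76 mod 14 = 6
  gear 0 tooth = 6
Gear 1 (driven, T1=7): tooth at mesh = (-N) mod T1
  76 = 10 * 7 + 6, so 76 mod 7 = 6
  (-76) mod 7 = (-6) mod 7 = 7 - 6 = 1
Mesh after 76 steps: gear-0 tooth 6 meets gear-1 tooth 1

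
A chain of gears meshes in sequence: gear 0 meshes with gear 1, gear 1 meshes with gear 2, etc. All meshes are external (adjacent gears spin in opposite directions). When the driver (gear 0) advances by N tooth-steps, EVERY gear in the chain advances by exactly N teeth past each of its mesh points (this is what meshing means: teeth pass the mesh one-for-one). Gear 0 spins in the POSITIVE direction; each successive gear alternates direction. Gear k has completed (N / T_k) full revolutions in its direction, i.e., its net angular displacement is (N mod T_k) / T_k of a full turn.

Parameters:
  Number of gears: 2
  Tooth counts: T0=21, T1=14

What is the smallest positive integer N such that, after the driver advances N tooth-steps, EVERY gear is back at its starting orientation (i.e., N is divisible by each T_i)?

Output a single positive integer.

Gear k returns to start when N is a multiple of T_k.
All gears at start simultaneously when N is a common multiple of [21, 14]; the smallest such N is lcm(21, 14).
Start: lcm = T0 = 21
Fold in T1=14: gcd(21, 14) = 7; lcm(21, 14) = 21 * 14 / 7 = 294 / 7 = 42
Full cycle length = 42

Answer: 42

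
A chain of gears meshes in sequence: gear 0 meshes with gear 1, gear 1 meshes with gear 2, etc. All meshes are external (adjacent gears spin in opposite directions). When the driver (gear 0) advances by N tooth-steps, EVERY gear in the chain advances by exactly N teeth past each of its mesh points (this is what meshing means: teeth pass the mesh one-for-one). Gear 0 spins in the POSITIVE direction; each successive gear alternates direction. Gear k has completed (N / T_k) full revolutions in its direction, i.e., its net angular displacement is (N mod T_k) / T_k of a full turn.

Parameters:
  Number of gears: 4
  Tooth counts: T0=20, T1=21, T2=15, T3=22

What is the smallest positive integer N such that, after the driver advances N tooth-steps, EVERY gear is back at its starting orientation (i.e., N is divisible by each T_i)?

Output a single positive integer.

Gear k returns to start when N is a multiple of T_k.
All gears at start simultaneously when N is a common multiple of [20, 21, 15, 22]; the smallest such N is lcm(20, 21, 15, 22).
Start: lcm = T0 = 20
Fold in T1=21: gcd(20, 21) = 1; lcm(20, 21) = 20 * 21 / 1 = 420 / 1 = 420
Fold in T2=15: gcd(420, 15) = 15; lcm(420, 15) = 420 * 15 / 15 = 6300 / 15 = 420
Fold in T3=22: gcd(420, 22) = 2; lcm(420, 22) = 420 * 22 / 2 = 9240 / 2 = 4620
Full cycle length = 4620

Answer: 4620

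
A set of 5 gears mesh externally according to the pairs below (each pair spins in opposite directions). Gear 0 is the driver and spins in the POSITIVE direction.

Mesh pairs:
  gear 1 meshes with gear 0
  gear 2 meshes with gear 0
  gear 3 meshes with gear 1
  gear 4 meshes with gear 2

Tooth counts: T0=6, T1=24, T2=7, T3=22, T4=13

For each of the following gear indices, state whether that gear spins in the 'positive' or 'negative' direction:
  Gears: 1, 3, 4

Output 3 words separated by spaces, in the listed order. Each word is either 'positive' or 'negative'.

Answer: negative positive positive

Derivation:
Gear 0 (driver): positive (depth 0)
  gear 1: meshes with gear 0 -> depth 1 -> negative (opposite of gear 0)
  gear 2: meshes with gear 0 -> depth 1 -> negative (opposite of gear 0)
  gear 3: meshes with gear 1 -> depth 2 -> positive (opposite of gear 1)
  gear 4: meshes with gear 2 -> depth 2 -> positive (opposite of gear 2)
Queried indices 1, 3, 4 -> negative, positive, positive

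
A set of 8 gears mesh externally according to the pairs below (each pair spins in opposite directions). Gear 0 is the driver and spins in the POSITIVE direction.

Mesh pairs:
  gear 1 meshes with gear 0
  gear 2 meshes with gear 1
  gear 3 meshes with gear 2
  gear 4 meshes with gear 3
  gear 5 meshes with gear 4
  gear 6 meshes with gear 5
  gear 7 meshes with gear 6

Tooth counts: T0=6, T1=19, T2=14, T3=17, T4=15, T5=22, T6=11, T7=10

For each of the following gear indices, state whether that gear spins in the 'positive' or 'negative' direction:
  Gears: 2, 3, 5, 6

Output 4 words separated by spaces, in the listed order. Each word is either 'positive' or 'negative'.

Answer: positive negative negative positive

Derivation:
Gear 0 (driver): positive (depth 0)
  gear 1: meshes with gear 0 -> depth 1 -> negative (opposite of gear 0)
  gear 2: meshes with gear 1 -> depth 2 -> positive (opposite of gear 1)
  gear 3: meshes with gear 2 -> depth 3 -> negative (opposite of gear 2)
  gear 4: meshes with gear 3 -> depth 4 -> positive (opposite of gear 3)
  gear 5: meshes with gear 4 -> depth 5 -> negative (opposite of gear 4)
  gear 6: meshes with gear 5 -> depth 6 -> positive (opposite of gear 5)
  gear 7: meshes with gear 6 -> depth 7 -> negative (opposite of gear 6)
Queried indices 2, 3, 5, 6 -> positive, negative, negative, positive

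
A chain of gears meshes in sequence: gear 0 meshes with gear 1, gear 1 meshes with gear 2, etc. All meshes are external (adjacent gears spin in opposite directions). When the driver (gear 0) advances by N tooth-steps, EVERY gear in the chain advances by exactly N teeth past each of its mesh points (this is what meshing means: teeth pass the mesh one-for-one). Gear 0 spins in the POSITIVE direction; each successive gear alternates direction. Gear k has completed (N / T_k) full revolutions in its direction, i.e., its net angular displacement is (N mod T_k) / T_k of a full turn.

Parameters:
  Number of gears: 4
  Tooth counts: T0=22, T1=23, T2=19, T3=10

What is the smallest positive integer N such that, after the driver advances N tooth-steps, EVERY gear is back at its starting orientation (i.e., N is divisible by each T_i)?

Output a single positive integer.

Gear k returns to start when N is a multiple of T_k.
All gears at start simultaneously when N is a common multiple of [22, 23, 19, 10]; the smallest such N is lcm(22, 23, 19, 10).
Start: lcm = T0 = 22
Fold in T1=23: gcd(22, 23) = 1; lcm(22, 23) = 22 * 23 / 1 = 506 / 1 = 506
Fold in T2=19: gcd(506, 19) = 1; lcm(506, 19) = 506 * 19 / 1 = 9614 / 1 = 9614
Fold in T3=10: gcd(9614, 10) = 2; lcm(9614, 10) = 9614 * 10 / 2 = 96140 / 2 = 48070
Full cycle length = 48070

Answer: 48070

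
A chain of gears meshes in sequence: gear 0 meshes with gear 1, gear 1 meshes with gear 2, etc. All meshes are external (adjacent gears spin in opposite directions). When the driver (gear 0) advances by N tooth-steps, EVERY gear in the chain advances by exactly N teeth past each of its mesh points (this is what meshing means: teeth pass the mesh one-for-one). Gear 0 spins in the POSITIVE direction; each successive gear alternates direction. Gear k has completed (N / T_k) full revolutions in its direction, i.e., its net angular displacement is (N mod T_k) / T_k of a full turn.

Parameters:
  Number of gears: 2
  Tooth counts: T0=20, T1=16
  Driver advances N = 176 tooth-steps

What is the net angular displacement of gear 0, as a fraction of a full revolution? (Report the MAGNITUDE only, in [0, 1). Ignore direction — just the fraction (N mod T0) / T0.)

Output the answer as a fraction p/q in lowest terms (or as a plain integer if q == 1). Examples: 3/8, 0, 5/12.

Answer: 4/5

Derivation:
Chain of 2 gears, tooth counts: [20, 16]
  gear 0: T0=20, direction=positive, advance = 176 mod 20 = 16 teeth = 16/20 turn
  gear 1: T1=16, direction=negative, advance = 176 mod 16 = 0 teeth = 0/16 turn
Gear 0: 176 mod 20 = 16
Fraction = 16 / 20 = 4/5 (gcd(16,20)=4) = 4/5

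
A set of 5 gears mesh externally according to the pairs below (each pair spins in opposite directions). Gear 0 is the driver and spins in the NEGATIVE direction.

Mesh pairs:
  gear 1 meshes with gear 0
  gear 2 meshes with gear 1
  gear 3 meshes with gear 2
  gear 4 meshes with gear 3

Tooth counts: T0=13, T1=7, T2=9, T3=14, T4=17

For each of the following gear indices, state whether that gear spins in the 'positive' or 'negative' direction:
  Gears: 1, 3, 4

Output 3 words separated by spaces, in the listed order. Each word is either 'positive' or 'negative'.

Answer: positive positive negative

Derivation:
Gear 0 (driver): negative (depth 0)
  gear 1: meshes with gear 0 -> depth 1 -> positive (opposite of gear 0)
  gear 2: meshes with gear 1 -> depth 2 -> negative (opposite of gear 1)
  gear 3: meshes with gear 2 -> depth 3 -> positive (opposite of gear 2)
  gear 4: meshes with gear 3 -> depth 4 -> negative (opposite of gear 3)
Queried indices 1, 3, 4 -> positive, positive, negative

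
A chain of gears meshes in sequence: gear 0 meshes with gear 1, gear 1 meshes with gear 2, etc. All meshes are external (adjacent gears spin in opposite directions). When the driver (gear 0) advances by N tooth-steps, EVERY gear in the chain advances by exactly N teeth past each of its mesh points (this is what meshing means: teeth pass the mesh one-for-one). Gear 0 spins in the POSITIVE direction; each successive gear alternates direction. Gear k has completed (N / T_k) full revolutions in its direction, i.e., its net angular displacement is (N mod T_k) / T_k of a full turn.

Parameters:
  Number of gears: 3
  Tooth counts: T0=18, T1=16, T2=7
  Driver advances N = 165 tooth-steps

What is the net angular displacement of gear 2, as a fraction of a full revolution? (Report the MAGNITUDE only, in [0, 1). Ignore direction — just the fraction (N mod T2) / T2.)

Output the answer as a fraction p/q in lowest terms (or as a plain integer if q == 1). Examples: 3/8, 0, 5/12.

Answer: 4/7

Derivation:
Chain of 3 gears, tooth counts: [18, 16, 7]
  gear 0: T0=18, direction=positive, advance = 165 mod 18 = 3 teeth = 3/18 turn
  gear 1: T1=16, direction=negative, advance = 165 mod 16 = 5 teeth = 5/16 turn
  gear 2: T2=7, direction=positive, advance = 165 mod 7 = 4 teeth = 4/7 turn
Gear 2: 165 mod 7 = 4
Fraction = 4 / 7 = 4/7 (gcd(4,7)=1) = 4/7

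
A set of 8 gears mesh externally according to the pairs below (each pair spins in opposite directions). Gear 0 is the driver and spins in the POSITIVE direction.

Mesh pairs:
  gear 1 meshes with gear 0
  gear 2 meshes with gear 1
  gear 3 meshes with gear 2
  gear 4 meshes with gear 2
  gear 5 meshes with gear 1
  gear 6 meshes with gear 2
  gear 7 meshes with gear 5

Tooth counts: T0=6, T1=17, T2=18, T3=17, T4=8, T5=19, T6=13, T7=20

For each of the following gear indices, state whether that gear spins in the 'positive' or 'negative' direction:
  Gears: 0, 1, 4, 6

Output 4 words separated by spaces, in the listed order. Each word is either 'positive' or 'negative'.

Gear 0 (driver): positive (depth 0)
  gear 1: meshes with gear 0 -> depth 1 -> negative (opposite of gear 0)
  gear 2: meshes with gear 1 -> depth 2 -> positive (opposite of gear 1)
  gear 3: meshes with gear 2 -> depth 3 -> negative (opposite of gear 2)
  gear 4: meshes with gear 2 -> depth 3 -> negative (opposite of gear 2)
  gear 5: meshes with gear 1 -> depth 2 -> positive (opposite of gear 1)
  gear 6: meshes with gear 2 -> depth 3 -> negative (opposite of gear 2)
  gear 7: meshes with gear 5 -> depth 3 -> negative (opposite of gear 5)
Queried indices 0, 1, 4, 6 -> positive, negative, negative, negative

Answer: positive negative negative negative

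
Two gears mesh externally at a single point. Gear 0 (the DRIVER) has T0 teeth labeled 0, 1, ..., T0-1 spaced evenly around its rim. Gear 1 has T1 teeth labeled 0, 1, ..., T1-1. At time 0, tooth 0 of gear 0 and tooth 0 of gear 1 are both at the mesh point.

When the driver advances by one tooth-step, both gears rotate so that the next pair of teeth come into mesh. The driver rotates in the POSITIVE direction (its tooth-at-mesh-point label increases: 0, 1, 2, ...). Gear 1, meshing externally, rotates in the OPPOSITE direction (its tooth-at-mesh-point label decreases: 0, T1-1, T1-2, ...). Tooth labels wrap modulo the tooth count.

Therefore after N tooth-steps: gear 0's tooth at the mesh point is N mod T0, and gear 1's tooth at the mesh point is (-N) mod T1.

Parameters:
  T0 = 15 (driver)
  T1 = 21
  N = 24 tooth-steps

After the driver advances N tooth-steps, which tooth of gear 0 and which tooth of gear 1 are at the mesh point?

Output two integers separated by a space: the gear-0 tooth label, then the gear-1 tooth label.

Gear 0 (driver, T0=15): tooth at mesh = N mod T0
  24 = 1 * 15 + 9, so 24 mod 15 = 9
  gear 0 tooth = 9
Gear 1 (driven, T1=21): tooth at mesh = (-N) mod T1
  24 = 1 * 21 + 3, so 24 mod 21 = 3
  (-24) mod 21 = (-3) mod 21 = 21 - 3 = 18
Mesh after 24 steps: gear-0 tooth 9 meets gear-1 tooth 18

Answer: 9 18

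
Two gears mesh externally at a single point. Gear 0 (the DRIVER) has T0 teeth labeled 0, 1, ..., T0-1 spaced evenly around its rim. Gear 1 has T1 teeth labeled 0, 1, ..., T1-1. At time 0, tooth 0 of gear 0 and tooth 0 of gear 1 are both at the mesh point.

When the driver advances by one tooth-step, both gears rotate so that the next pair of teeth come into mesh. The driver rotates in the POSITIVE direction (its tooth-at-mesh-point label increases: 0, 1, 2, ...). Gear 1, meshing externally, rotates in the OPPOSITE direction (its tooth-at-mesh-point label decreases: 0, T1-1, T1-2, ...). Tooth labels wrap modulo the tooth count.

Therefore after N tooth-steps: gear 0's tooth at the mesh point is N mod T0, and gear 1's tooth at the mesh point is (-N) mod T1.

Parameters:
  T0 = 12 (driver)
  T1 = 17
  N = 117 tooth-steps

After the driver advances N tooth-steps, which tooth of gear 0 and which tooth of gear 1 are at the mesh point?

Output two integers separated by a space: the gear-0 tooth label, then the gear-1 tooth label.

Gear 0 (driver, T0=12): tooth at mesh = N mod T0
  117 = 9 * 12 + 9, so 117 mod 12 = 9
  gear 0 tooth = 9
Gear 1 (driven, T1=17): tooth at mesh = (-N) mod T1
  117 = 6 * 17 + 15, so 117 mod 17 = 15
  (-117) mod 17 = (-15) mod 17 = 17 - 15 = 2
Mesh after 117 steps: gear-0 tooth 9 meets gear-1 tooth 2

Answer: 9 2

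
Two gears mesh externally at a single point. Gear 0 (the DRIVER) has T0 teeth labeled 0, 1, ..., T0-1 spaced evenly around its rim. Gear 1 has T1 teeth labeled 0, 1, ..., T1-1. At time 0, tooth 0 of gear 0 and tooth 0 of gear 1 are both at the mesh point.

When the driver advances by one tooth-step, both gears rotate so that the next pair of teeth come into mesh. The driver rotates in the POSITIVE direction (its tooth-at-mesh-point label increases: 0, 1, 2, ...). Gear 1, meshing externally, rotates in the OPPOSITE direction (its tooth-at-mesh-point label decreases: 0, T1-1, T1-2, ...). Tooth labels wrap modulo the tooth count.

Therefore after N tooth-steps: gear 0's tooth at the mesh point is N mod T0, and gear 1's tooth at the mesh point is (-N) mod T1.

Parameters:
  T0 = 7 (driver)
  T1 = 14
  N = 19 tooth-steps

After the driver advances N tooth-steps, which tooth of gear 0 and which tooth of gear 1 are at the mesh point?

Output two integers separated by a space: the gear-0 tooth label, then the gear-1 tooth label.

Gear 0 (driver, T0=7): tooth at mesh = N mod T0
  19 = 2 * 7 + 5, so 19 mod 7 = 5
  gear 0 tooth = 5
Gear 1 (driven, T1=14): tooth at mesh = (-N) mod T1
  19 = 1 * 14 + 5, so 19 mod 14 = 5
  (-19) mod 14 = (-5) mod 14 = 14 - 5 = 9
Mesh after 19 steps: gear-0 tooth 5 meets gear-1 tooth 9

Answer: 5 9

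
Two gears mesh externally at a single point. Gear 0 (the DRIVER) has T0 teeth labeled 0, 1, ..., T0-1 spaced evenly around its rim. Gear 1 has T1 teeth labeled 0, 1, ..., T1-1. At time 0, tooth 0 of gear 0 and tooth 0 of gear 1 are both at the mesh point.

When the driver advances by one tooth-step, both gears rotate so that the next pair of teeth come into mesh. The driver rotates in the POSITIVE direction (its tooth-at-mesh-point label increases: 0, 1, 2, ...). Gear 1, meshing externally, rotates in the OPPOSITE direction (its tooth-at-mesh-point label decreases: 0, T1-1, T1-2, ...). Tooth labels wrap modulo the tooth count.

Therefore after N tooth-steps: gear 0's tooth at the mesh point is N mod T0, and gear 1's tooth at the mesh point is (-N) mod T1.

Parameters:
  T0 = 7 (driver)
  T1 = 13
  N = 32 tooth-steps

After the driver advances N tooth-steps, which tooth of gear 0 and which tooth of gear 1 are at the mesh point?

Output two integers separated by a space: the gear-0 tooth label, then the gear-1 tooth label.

Gear 0 (driver, T0=7): tooth at mesh = N mod T0
  32 = 4 * 7 + 4, so 32 mod 7 = 4
  gear 0 tooth = 4
Gear 1 (driven, T1=13): tooth at mesh = (-N) mod T1
  32 = 2 * 13 + 6, so 32 mod 13 = 6
  (-32) mod 13 = (-6) mod 13 = 13 - 6 = 7
Mesh after 32 steps: gear-0 tooth 4 meets gear-1 tooth 7

Answer: 4 7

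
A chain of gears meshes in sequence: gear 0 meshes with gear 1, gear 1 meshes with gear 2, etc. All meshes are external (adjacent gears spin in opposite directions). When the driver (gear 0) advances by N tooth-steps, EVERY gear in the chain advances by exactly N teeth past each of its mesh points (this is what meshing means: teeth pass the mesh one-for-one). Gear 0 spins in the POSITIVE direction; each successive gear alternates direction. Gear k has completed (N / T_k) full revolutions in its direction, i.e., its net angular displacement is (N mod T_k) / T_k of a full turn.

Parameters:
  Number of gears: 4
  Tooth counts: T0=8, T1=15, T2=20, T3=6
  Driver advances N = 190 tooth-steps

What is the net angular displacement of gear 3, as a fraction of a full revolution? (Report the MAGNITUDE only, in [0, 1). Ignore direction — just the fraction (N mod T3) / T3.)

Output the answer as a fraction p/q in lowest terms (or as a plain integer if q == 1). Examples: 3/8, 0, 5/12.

Chain of 4 gears, tooth counts: [8, 15, 20, 6]
  gear 0: T0=8, direction=positive, advance = 190 mod 8 = 6 teeth = 6/8 turn
  gear 1: T1=15, direction=negative, advance = 190 mod 15 = 10 teeth = 10/15 turn
  gear 2: T2=20, direction=positive, advance = 190 mod 20 = 10 teeth = 10/20 turn
  gear 3: T3=6, direction=negative, advance = 190 mod 6 = 4 teeth = 4/6 turn
Gear 3: 190 mod 6 = 4
Fraction = 4 / 6 = 2/3 (gcd(4,6)=2) = 2/3

Answer: 2/3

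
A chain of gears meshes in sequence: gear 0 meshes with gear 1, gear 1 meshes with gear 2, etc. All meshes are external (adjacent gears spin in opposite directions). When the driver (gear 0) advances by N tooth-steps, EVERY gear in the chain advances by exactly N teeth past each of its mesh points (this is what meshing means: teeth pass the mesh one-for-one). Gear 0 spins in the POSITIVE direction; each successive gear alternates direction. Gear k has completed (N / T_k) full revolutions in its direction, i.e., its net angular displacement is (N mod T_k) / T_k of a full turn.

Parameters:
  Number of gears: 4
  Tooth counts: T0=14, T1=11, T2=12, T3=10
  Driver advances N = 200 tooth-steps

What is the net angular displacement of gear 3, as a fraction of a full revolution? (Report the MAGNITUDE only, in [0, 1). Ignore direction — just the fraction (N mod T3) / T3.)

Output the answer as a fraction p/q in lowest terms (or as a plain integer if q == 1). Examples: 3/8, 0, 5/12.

Chain of 4 gears, tooth counts: [14, 11, 12, 10]
  gear 0: T0=14, direction=positive, advance = 200 mod 14 = 4 teeth = 4/14 turn
  gear 1: T1=11, direction=negative, advance = 200 mod 11 = 2 teeth = 2/11 turn
  gear 2: T2=12, direction=positive, advance = 200 mod 12 = 8 teeth = 8/12 turn
  gear 3: T3=10, direction=negative, advance = 200 mod 10 = 0 teeth = 0/10 turn
Gear 3: 200 mod 10 = 0
Fraction = 0 / 10 = 0/1 (gcd(0,10)=10) = 0

Answer: 0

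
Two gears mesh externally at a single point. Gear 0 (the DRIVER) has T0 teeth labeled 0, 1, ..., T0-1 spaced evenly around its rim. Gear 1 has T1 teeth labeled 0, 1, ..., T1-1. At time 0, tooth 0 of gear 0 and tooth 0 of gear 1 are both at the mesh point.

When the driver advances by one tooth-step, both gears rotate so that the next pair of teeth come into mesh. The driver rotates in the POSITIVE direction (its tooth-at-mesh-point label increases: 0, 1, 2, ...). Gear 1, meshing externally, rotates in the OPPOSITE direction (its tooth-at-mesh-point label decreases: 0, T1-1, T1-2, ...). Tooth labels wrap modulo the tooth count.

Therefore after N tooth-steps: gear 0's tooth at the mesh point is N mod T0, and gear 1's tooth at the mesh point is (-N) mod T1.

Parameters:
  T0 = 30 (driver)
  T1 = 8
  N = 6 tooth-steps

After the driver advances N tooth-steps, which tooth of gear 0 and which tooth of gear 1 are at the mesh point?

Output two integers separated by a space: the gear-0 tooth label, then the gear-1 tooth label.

Answer: 6 2

Derivation:
Gear 0 (driver, T0=30): tooth at mesh = N mod T0
  6 = 0 * 30 + 6, so 6 mod 30 = 6
  gear 0 tooth = 6
Gear 1 (driven, T1=8): tooth at mesh = (-N) mod T1
  6 = 0 * 8 + 6, so 6 mod 8 = 6
  (-6) mod 8 = (-6) mod 8 = 8 - 6 = 2
Mesh after 6 steps: gear-0 tooth 6 meets gear-1 tooth 2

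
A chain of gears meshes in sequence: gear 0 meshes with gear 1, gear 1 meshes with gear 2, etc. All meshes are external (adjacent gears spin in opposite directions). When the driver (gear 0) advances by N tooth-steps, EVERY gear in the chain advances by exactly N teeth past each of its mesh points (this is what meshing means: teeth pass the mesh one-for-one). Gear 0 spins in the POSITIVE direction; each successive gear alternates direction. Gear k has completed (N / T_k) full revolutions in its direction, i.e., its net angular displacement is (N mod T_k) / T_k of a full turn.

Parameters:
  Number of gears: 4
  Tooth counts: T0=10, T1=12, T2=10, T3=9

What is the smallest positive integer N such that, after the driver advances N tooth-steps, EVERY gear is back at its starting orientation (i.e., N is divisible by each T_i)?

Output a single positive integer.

Gear k returns to start when N is a multiple of T_k.
All gears at start simultaneously when N is a common multiple of [10, 12, 10, 9]; the smallest such N is lcm(10, 12, 10, 9).
Start: lcm = T0 = 10
Fold in T1=12: gcd(10, 12) = 2; lcm(10, 12) = 10 * 12 / 2 = 120 / 2 = 60
Fold in T2=10: gcd(60, 10) = 10; lcm(60, 10) = 60 * 10 / 10 = 600 / 10 = 60
Fold in T3=9: gcd(60, 9) = 3; lcm(60, 9) = 60 * 9 / 3 = 540 / 3 = 180
Full cycle length = 180

Answer: 180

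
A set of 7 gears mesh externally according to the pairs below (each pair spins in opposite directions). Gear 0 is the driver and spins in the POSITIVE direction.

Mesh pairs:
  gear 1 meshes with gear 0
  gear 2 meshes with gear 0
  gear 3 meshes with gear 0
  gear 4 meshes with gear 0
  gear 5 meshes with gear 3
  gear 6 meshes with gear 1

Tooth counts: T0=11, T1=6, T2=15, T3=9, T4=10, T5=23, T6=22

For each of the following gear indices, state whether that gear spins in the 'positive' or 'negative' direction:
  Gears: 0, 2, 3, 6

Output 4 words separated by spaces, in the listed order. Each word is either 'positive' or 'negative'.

Answer: positive negative negative positive

Derivation:
Gear 0 (driver): positive (depth 0)
  gear 1: meshes with gear 0 -> depth 1 -> negative (opposite of gear 0)
  gear 2: meshes with gear 0 -> depth 1 -> negative (opposite of gear 0)
  gear 3: meshes with gear 0 -> depth 1 -> negative (opposite of gear 0)
  gear 4: meshes with gear 0 -> depth 1 -> negative (opposite of gear 0)
  gear 5: meshes with gear 3 -> depth 2 -> positive (opposite of gear 3)
  gear 6: meshes with gear 1 -> depth 2 -> positive (opposite of gear 1)
Queried indices 0, 2, 3, 6 -> positive, negative, negative, positive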